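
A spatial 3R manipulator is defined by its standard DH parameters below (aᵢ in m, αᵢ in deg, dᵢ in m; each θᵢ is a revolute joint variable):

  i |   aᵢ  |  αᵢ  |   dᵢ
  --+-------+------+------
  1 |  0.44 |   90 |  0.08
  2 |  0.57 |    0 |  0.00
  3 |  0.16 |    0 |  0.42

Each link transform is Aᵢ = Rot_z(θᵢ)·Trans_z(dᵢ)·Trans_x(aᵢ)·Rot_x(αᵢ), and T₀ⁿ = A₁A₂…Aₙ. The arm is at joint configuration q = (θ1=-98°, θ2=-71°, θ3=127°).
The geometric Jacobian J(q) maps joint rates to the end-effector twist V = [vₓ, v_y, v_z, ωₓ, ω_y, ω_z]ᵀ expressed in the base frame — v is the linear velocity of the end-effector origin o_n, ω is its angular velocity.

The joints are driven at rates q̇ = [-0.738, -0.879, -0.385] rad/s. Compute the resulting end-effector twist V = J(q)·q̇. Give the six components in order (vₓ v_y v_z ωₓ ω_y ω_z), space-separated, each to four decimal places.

o_n = [-0.5154, -0.6496, -0.3263]
J₁: ẑ×o_n = [0.6496, -0.5154, 0.0000], ω = ẑ
J2: z=[-0.9903, 0.1392, 0.0000] o=[-0.0612, -0.4357, 0.0800] → [-0.0565, -0.4023, 0.2750, -0.9903, 0.1392, 0.0000]
J3: z=[-0.9903, 0.1392, 0.0000] o=[-0.0871, -0.6195, -0.4589] → [0.0185, 0.1314, 0.0895, -0.9903, 0.1392, 0.0000]
V = J·q̇ = [-0.4368, 0.6835, -0.2762, 1.2517, -0.1759, -0.7380]

-0.4368 0.6835 -0.2762 1.2517 -0.1759 -0.7380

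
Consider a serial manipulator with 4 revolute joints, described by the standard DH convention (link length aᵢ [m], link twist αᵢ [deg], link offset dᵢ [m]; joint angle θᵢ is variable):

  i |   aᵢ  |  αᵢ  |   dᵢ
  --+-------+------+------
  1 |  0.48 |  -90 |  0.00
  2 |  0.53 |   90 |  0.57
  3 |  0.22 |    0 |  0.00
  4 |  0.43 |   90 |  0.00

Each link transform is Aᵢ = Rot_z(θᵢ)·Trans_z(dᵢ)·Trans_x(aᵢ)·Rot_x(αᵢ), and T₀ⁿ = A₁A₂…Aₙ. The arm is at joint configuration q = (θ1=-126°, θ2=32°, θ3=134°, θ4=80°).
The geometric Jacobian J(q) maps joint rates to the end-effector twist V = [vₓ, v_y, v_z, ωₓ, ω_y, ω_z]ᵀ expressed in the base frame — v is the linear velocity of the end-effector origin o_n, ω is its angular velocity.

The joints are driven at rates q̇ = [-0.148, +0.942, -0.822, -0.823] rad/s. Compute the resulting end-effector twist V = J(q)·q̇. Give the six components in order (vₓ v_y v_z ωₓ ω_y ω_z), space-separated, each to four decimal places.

o_n = [0.1022, -0.6892, -0.0110]
J₁: ẑ×o_n = [0.6892, 0.1022, -0.0000], ω = ẑ
J2: z=[0.8090, -0.5878, 0.0000] o=[-0.2821, -0.3883, 0.0000] → [0.0064, 0.0089, -0.0175, 0.8090, -0.5878, 0.0000]
J3: z=[-0.3115, -0.4287, 0.8480] o=[-0.0852, -1.0870, -0.2809] → [-0.4530, 0.2430, -0.0436, -0.3115, -0.4287, 0.8480]
J4: z=[-0.3115, -0.4287, 0.8480] o=[0.1190, -1.0752, -0.1999] → [-0.4083, 0.0446, -0.1274, -0.3115, -0.4287, 0.8480]
V = J·q̇ = [0.6124, -0.2432, 0.1241, 1.2745, 0.1515, -1.5430]

0.6124 -0.2432 0.1241 1.2745 0.1515 -1.5430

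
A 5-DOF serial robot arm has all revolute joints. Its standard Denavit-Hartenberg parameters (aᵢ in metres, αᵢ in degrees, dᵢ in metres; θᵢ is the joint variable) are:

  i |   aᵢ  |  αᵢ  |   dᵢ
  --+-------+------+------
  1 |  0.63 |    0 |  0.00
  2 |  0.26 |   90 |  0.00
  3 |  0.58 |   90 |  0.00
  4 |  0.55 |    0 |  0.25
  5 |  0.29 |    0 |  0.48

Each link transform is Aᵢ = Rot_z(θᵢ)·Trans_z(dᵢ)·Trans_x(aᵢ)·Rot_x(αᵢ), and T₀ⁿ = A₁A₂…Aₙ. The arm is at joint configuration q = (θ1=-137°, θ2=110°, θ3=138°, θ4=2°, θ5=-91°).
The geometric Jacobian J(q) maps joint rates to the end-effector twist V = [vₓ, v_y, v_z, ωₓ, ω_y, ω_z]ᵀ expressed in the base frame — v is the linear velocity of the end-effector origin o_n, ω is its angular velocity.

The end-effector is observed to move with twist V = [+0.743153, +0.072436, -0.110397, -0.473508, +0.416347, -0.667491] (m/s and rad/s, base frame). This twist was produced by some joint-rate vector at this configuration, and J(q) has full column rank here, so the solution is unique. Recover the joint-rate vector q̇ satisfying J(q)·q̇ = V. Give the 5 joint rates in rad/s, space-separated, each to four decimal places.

0.4140 -0.4030 -0.1560 -0.8870 -0.0260

o_n = [-0.4223, -0.1454, 1.3018]
J₁: ẑ×o_n = [0.1454, -0.4223, 0.0000], ω = ẑ
J2: z=[0.0000, 0.0000, 1.0000] o=[-0.4608, -0.4297, 0.0000] → [-0.2843, 0.0385, 0.0000, 0.0000, 0.0000, 1.0000]
J3: z=[-0.4540, -0.8910, 0.0000] o=[-0.2291, -0.5477, 0.0000] → [-1.1599, 0.5910, -0.3548, -0.4540, -0.8910, 0.0000]
J4: z=[0.5962, -0.3038, 0.7431] o=[-0.6131, -0.3520, 0.3881] → [-0.4311, -0.4029, 0.1812, 0.5962, -0.3038, 0.7431]
J5: z=[0.5962, -0.3038, 0.7431] o=[-0.8368, -0.2596, 0.9417] → [-0.1943, 0.0933, 0.1940, 0.5962, -0.3038, 0.7431]
q̇ = J⁺·V = [0.4140, -0.4030, -0.1560, -0.8870, -0.0260]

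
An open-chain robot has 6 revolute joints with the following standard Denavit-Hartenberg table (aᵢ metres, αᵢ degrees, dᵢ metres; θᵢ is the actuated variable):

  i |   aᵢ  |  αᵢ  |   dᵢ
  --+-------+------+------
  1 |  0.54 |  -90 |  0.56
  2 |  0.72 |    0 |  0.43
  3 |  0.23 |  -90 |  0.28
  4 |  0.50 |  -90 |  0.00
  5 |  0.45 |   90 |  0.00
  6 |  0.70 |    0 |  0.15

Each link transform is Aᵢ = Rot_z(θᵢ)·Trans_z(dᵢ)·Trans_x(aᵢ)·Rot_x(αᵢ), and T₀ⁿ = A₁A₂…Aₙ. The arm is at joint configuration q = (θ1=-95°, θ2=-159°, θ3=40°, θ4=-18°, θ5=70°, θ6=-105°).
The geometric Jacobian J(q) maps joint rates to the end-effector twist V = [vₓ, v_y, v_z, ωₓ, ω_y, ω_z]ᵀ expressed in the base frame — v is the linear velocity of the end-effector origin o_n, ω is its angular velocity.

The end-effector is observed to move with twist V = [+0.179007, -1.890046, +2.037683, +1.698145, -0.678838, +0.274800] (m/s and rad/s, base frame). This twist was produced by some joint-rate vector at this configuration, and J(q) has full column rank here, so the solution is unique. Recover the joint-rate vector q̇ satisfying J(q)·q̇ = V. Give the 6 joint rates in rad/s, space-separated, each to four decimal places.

-0.8880 0.9660 0.9950 0.7860 0.4350 0.7010

o_n = [1.6307, 0.5162, 1.3485]
J₁: ẑ×o_n = [-0.5162, 1.6307, 0.0000], ω = ẑ
J2: z=[0.9962, -0.0872, 0.0000] o=[-0.0471, -0.5379, 0.5600] → [-0.0687, -0.7855, 1.1964, 0.9962, -0.0872, 0.0000]
J3: z=[0.9962, -0.0872, 0.0000] o=[0.4399, 0.0942, 0.8180] → [-0.0462, -0.5284, 0.5242, 0.9962, -0.0872, 0.0000]
J4: z=[-0.0762, -0.8713, 0.4848] o=[0.7285, 0.1809, 1.0192] → [-0.4495, 0.4625, 0.7605, -0.0762, -0.8713, 0.4848]
J5: z=[-0.9344, 0.2321, 0.2703] o=[0.9026, 0.3971, 1.4351] → [-0.0523, 0.1159, -0.2804, -0.9344, 0.2321, 0.2703]
J6: z=[0.3010, 0.1083, 0.9475] o=[0.9883, 0.8321, 1.3581] → [0.2982, 0.6115, -0.1646, 0.3010, 0.1083, 0.9475]
q̇ = J⁺·V = [-0.8880, 0.9660, 0.9950, 0.7860, 0.4350, 0.7010]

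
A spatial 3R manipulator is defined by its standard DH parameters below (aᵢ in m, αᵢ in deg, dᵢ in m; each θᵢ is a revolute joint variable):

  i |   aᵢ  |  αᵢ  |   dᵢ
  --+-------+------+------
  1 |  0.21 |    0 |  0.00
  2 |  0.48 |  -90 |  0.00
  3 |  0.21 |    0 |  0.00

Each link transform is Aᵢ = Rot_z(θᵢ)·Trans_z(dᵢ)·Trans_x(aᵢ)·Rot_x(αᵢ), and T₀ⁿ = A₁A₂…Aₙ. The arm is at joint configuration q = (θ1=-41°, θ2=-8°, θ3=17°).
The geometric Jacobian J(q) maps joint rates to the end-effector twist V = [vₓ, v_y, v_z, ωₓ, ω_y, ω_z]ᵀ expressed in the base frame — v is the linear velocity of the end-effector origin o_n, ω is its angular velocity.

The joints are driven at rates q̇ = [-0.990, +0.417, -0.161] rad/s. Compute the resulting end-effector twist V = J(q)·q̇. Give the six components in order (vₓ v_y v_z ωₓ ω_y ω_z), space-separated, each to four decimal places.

o_n = [0.6051, -0.6516, -0.0614]
J₁: ẑ×o_n = [0.6516, 0.6051, -0.0000], ω = ẑ
J2: z=[0.0000, 0.0000, 1.0000] o=[0.1585, -0.1378, 0.0000] → [0.5138, 0.4467, -0.0000, 0.0000, 0.0000, 1.0000]
J3: z=[0.7547, 0.6561, 0.0000] o=[0.4734, -0.5000, 0.0000] → [-0.0403, 0.0463, -0.2008, 0.7547, 0.6561, 0.0000]
V = J·q̇ = [-0.4243, -0.4203, 0.0323, -0.1215, -0.1056, -0.5730]

-0.4243 -0.4203 0.0323 -0.1215 -0.1056 -0.5730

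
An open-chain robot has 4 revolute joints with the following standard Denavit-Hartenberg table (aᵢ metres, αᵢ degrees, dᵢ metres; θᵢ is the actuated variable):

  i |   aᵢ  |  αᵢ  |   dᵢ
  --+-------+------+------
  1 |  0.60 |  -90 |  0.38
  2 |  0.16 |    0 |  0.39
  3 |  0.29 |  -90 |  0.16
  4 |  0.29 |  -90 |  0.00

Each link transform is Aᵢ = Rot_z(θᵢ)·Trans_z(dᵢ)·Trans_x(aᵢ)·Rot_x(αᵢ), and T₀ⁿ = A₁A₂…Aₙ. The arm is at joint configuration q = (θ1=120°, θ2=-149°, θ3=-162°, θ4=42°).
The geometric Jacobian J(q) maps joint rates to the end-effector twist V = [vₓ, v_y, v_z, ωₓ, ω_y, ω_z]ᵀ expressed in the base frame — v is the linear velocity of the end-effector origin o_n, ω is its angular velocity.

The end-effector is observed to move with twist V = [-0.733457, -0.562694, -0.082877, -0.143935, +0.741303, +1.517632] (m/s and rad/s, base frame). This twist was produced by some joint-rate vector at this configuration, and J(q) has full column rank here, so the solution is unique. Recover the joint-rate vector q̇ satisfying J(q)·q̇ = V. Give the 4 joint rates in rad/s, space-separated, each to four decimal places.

0.8970 -0.1890 -0.0570 -0.9460

o_n = [-0.7055, 0.5101, 0.0809]
J₁: ẑ×o_n = [-0.5101, -0.7055, 0.0000], ω = ẑ
J2: z=[-0.8660, -0.5000, 0.0000] o=[-0.3000, 0.5196, 0.3800] → [0.1496, -0.2590, -0.1945, -0.8660, -0.5000, 0.0000]
J3: z=[-0.8660, -0.5000, 0.0000] o=[-0.5692, 0.2058, 0.4624] → [0.1908, -0.3304, -0.3316, -0.8660, -0.5000, 0.0000]
J4: z=[0.3774, -0.6536, -0.6561] o=[-0.8029, 0.2906, 0.2435] → [0.2503, -0.0025, 0.1464, 0.3774, -0.6536, -0.6561]
q̇ = J⁺·V = [0.8970, -0.1890, -0.0570, -0.9460]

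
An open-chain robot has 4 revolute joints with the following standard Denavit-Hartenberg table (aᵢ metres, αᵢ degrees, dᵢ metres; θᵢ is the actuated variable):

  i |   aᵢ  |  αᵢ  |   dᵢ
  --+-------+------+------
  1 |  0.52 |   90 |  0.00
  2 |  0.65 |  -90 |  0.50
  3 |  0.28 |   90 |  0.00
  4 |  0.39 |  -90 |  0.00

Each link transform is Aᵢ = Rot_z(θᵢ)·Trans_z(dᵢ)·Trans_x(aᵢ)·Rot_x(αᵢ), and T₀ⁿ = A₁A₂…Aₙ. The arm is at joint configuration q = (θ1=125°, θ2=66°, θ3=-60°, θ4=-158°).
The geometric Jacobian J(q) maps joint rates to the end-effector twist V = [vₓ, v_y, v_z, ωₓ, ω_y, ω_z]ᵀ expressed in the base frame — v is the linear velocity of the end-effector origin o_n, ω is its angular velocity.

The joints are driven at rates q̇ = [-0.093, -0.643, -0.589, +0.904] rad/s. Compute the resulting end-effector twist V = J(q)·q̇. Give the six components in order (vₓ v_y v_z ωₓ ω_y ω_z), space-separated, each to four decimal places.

-0.2142 0.6095 -0.2797 -0.2824 0.0704 -1.0478

o_n = [-0.1652, 0.9845, 0.4971]
J₁: ẑ×o_n = [-0.9845, -0.1652, 0.0000], ω = ẑ
J2: z=[0.8192, 0.5736, 0.0000] o=[-0.2983, 0.4260, 0.0000] → [0.2851, -0.4072, 0.3812, 0.8192, 0.5736, 0.0000]
J3: z=[0.5240, -0.7483, 0.4067] o=[-0.0403, 0.9293, 0.5938] → [0.0499, -0.0001, -0.0646, 0.5240, -0.7483, 0.4067]
J4: z=[0.6116, -0.0018, -0.7912] o=[0.1256, 1.1150, 0.7217] → [-0.1029, 0.3675, -0.0803, 0.6116, -0.0018, -0.7912]
V = J·q̇ = [-0.2142, 0.6095, -0.2797, -0.2824, 0.0704, -1.0478]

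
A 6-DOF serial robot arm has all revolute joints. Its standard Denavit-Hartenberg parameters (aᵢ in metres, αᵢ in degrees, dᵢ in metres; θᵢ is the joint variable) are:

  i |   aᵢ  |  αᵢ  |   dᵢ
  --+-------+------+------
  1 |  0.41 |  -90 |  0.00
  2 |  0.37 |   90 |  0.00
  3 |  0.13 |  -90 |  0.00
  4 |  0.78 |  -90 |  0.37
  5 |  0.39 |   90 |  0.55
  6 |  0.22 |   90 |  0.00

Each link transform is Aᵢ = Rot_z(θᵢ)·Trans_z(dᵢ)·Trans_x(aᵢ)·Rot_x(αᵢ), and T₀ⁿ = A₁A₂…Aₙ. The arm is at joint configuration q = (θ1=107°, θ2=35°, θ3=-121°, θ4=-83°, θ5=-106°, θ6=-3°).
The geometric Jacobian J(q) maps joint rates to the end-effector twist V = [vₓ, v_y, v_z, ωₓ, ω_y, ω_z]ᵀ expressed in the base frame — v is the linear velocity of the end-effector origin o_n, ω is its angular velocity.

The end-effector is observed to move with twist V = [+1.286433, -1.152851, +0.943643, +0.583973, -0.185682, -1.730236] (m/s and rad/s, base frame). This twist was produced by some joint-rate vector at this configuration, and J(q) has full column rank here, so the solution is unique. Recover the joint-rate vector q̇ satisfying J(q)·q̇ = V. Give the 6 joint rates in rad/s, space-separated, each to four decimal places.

-0.1660 -0.8920 -0.7200 0.5640 -0.5500 0.8680

o_n = [0.6723, 1.6521, -0.0202]
J₁: ẑ×o_n = [-1.6521, 0.6723, 0.0000], ω = ẑ
J2: z=[-0.9563, -0.2924, 0.0000] o=[-0.1199, 0.3921, 0.0000] → [0.0059, -0.0193, -0.9733, -0.9563, -0.2924, 0.0000]
J3: z=[-0.1677, 0.5485, 0.8192] o=[-0.2085, 0.6819, -0.2122] → [-0.6894, 0.7537, -0.6458, -0.1677, 0.5485, 0.8192]
J4: z=[0.2872, 0.8221, -0.4917] o=[-0.0859, 0.6621, -0.1738] → [0.6130, -0.4169, -0.3389, 0.2872, 0.8221, -0.4917]
J5: z=[0.9565, -0.2186, 0.1934] o=[-0.0198, 1.3763, 0.3065] → [0.0181, 0.4463, 0.4150, 0.9565, -0.2186, 0.1934]
J6: z=[-0.0297, -0.7320, -0.6806] o=[0.6195, 1.5078, 0.1373] → [0.2135, -0.0406, 0.0343, -0.0297, -0.7320, -0.6806]
q̇ = J⁺·V = [-0.1660, -0.8920, -0.7200, 0.5640, -0.5500, 0.8680]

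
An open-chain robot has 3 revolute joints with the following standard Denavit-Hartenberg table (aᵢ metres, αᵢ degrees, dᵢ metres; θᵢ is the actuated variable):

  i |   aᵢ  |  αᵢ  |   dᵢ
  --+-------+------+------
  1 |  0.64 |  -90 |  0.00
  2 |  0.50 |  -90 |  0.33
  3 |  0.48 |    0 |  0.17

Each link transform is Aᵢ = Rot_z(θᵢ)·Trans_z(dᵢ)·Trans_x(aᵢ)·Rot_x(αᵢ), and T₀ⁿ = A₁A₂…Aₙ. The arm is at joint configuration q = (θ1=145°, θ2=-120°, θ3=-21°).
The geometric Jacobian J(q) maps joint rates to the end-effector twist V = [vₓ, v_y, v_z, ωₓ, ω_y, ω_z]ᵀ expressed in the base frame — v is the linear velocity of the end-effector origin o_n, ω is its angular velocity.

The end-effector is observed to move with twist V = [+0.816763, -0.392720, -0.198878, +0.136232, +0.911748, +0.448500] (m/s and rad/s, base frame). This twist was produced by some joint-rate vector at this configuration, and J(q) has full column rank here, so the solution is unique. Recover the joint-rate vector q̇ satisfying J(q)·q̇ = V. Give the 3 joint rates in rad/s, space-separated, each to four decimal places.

o_n = [-0.5445, -0.2316, 0.9061]
J₁: ẑ×o_n = [0.2316, -0.5445, 0.0000], ω = ẑ
J2: z=[-0.5736, -0.8192, 0.0000] o=[-0.5243, 0.3671, 0.0000] → [-0.7422, 0.5197, 0.3268, -0.5736, -0.8192, 0.0000]
J3: z=[-0.7094, 0.4967, 0.5000] o=[-0.5087, -0.0466, 0.4330] → [0.3275, 0.3177, 0.1490, -0.7094, 0.4967, 0.5000]
q̇ = J⁺·V = [0.2110, -0.8250, 0.4750]

0.2110 -0.8250 0.4750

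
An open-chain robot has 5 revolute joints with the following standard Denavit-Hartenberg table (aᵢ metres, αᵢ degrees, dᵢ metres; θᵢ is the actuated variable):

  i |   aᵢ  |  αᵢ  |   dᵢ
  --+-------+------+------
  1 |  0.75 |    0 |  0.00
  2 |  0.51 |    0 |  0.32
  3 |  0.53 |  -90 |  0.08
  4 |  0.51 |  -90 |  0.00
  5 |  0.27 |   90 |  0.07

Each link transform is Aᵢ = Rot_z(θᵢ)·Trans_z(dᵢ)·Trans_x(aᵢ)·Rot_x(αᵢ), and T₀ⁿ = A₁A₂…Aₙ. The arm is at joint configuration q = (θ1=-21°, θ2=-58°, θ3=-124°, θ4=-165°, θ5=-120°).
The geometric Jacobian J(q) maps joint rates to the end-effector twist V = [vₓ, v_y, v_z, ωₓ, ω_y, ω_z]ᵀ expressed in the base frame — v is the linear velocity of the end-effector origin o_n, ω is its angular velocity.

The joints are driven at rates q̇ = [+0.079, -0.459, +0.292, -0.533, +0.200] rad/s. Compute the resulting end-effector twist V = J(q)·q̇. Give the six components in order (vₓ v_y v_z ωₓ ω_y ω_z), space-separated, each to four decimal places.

o_n = [0.5350, -0.9120, 0.5647]
J₁: ẑ×o_n = [0.9120, 0.5350, -0.0000], ω = ẑ
J2: z=[0.0000, 0.0000, 1.0000] o=[0.7002, -0.2688, 0.0000] → [0.6432, -0.1652, 0.0000, 0.0000, 0.0000, 1.0000]
J3: z=[0.0000, 0.0000, 1.0000] o=[0.7975, -0.7694, 0.3200] → [0.1426, -0.2625, 0.0000, 0.0000, 0.0000, 1.0000]
J4: z=[-0.3907, -0.9205, 0.0000] o=[0.3096, -0.5623, 0.4000] → [-0.1516, 0.0643, 0.3441, -0.3907, -0.9205, 0.0000]
J5: z=[-0.2382, 0.1011, 0.9659] o=[0.7631, -0.7548, 0.5320] → [0.1552, -0.2125, 0.0605, -0.2382, 0.1011, 0.9659]
V = J·q̇ = [-0.0697, -0.0354, -0.1713, 0.1606, 0.5109, 0.1052]

-0.0697 -0.0354 -0.1713 0.1606 0.5109 0.1052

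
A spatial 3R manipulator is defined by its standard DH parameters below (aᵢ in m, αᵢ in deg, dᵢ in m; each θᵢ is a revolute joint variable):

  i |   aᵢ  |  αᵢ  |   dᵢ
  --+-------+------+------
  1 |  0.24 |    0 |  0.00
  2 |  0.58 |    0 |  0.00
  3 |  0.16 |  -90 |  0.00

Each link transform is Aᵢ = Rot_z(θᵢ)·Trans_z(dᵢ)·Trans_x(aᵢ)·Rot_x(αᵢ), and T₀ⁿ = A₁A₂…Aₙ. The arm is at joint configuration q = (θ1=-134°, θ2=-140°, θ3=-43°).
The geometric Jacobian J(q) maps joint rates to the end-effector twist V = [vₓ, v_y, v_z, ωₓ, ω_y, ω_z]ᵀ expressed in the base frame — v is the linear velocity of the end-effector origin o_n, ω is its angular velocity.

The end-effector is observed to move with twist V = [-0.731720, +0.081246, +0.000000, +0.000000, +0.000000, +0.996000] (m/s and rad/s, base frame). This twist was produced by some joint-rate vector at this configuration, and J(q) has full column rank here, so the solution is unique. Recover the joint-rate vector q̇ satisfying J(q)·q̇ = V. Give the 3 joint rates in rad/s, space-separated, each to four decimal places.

o_n = [-0.0092, 0.5151, 0.0000]
J₁: ẑ×o_n = [-0.5151, -0.0092, 0.0000], ω = ẑ
J2: z=[0.0000, 0.0000, 1.0000] o=[-0.1667, -0.1726, 0.0000] → [-0.6877, 0.1575, 0.0000, 0.0000, 0.0000, 1.0000]
J3: z=[0.0000, 0.0000, 1.0000] o=[-0.1263, 0.4059, 0.0000] → [-0.1091, 0.1170, 0.0000, 0.0000, 0.0000, 1.0000]
q̇ = J⁺·V = [0.5100, 0.7190, -0.2330]

0.5100 0.7190 -0.2330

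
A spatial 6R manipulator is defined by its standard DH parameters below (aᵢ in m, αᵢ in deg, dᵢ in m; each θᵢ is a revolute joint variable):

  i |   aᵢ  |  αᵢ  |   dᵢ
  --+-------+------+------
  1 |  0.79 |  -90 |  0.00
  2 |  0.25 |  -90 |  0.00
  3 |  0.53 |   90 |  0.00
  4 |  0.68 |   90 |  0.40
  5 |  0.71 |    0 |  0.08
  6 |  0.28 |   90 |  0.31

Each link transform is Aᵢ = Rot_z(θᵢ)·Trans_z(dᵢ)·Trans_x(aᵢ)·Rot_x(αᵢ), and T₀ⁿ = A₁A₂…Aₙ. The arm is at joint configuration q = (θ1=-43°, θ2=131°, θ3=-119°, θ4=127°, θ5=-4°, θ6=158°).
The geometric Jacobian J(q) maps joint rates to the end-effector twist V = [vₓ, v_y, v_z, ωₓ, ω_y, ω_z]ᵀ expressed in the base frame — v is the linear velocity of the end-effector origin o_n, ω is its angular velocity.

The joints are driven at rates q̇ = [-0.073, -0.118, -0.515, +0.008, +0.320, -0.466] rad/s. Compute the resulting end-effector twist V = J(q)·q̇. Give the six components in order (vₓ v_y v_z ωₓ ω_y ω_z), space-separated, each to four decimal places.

o_n = [-0.0001, -0.1253, 0.9308]
J₁: ẑ×o_n = [0.1253, -0.0001, 0.0000], ω = ẑ
J2: z=[0.6820, 0.7314, 0.0000] o=[0.5778, -0.5388, 0.0000] → [0.6807, -0.6348, 0.7046, 0.6820, 0.7314, 0.0000]
J3: z=[-0.5520, 0.5147, 0.6561] o=[0.4578, -0.4269, -0.1887] → [0.3783, 0.3175, 0.0692, -0.5520, 0.5147, 0.6561]
J4: z=[0.0890, -0.7459, 0.6601] o=[0.8972, -0.2029, 0.0052] → [-0.7416, -0.6747, -0.6624, 0.0890, -0.7459, 0.6601]
J5: z=[0.3300, 0.6474, 0.6870] o=[0.2938, -0.3947, 0.4758] → [0.1095, -0.3521, 0.2792, 0.3300, 0.6474, 0.6870]
J6: z=[0.3300, 0.6474, 0.6870] o=[-0.3498, -0.1950, 0.7132] → [0.0930, 0.1685, -0.2034, 0.3300, 0.6474, 0.6870]
V = J·q̇ = [-0.2985, -0.2852, 0.0600, 0.1563, -0.4519, -0.5059]

-0.2985 -0.2852 0.0600 0.1563 -0.4519 -0.5059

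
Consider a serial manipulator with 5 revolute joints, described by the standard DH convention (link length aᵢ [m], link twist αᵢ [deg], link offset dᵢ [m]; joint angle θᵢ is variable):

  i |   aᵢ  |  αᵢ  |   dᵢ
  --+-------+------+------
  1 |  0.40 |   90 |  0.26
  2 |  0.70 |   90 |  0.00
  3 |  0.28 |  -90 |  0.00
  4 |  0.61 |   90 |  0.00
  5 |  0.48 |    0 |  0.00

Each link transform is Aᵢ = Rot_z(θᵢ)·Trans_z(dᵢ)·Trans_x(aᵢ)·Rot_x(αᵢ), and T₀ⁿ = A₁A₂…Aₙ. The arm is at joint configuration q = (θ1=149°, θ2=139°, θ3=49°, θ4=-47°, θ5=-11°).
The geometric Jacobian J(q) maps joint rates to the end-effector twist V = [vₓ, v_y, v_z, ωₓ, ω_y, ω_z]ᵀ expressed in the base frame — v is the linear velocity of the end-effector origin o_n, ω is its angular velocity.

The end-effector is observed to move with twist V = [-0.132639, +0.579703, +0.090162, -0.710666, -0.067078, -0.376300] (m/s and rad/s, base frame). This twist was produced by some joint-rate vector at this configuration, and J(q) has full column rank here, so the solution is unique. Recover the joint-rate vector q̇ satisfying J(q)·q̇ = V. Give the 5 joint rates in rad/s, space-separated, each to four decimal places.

o_n = [0.5063, 0.5214, 1.7992]
J₁: ẑ×o_n = [-0.5214, 0.5063, 0.0000], ω = ẑ
J2: z=[0.5150, 0.8572, 0.0000] o=[-0.3429, 0.2060, 0.2600] → [1.3194, -0.7928, -0.5654, 0.5150, 0.8572, 0.0000]
J3: z=[-0.5624, 0.3379, 0.7547] o=[0.1100, -0.0661, 0.7192] → [-0.0785, 0.9065, -0.4643, -0.5624, 0.3379, 0.7547]
J4: z=[-0.1503, 0.8557, -0.4951] o=[0.3376, 0.0437, 0.8398] → [1.0576, 0.0607, -0.2162, -0.1503, 0.8557, -0.4951]
J5: z=[-0.9782, -0.0562, 0.1999] o=[0.4250, 0.3574, 1.3555] → [-0.0577, 0.4503, -0.1559, -0.9782, -0.0562, 0.1999]
q̇ = J⁺·V = [-0.3800, -0.5600, 0.2120, 0.4150, 0.2460]

-0.3800 -0.5600 0.2120 0.4150 0.2460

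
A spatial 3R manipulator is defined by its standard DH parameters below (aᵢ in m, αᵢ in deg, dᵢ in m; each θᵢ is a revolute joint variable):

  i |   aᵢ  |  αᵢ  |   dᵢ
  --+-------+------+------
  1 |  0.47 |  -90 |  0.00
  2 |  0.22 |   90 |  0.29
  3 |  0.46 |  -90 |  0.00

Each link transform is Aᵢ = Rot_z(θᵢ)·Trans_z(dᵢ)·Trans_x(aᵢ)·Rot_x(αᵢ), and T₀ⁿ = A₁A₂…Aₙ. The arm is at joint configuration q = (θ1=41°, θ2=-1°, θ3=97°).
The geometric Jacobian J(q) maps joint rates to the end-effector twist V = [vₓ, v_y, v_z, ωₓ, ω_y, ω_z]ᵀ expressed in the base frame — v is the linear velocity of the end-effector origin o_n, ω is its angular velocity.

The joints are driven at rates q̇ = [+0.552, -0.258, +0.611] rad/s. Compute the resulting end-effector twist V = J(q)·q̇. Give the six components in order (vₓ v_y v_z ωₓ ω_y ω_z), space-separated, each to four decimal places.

o_n = [-0.0114, 0.9793, 0.0029]
J₁: ẑ×o_n = [-0.9793, -0.0114, 0.0000], ω = ẑ
J2: z=[-0.6561, 0.7547, 0.0000] o=[0.3547, 0.3083, 0.0000] → [0.0022, 0.0019, -0.1639, -0.6561, 0.7547, 0.0000]
J3: z=[-0.0132, -0.0114, 0.9998] o=[0.3305, 0.6715, 0.0038] → [-0.3077, -0.3418, -0.0080, -0.0132, -0.0114, 0.9998]
V = J·q̇ = [-0.7292, -0.2156, 0.0374, 0.1612, -0.2017, 1.1629]

-0.7292 -0.2156 0.0374 0.1612 -0.2017 1.1629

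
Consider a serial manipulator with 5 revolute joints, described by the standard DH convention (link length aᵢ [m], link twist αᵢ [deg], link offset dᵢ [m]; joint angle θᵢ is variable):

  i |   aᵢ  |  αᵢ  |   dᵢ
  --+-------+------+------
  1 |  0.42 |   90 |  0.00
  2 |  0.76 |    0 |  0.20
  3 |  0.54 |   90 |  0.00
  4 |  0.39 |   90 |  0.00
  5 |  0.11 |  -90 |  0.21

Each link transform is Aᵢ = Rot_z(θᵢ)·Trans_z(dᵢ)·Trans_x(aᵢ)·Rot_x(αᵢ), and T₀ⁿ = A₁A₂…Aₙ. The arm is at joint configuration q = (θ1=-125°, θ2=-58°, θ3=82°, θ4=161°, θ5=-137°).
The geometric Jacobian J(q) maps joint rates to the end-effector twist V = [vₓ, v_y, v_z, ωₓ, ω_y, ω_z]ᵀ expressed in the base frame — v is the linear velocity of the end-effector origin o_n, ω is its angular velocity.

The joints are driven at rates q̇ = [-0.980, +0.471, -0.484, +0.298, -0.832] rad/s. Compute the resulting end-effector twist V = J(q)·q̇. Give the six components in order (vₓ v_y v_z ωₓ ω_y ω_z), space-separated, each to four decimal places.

o_n = [-1.0289, -0.5988, -0.4476]
J₁: ẑ×o_n = [0.5988, -1.0289, 0.0000], ω = ẑ
J2: z=[-0.8192, 0.5736, 0.0000] o=[-0.2409, -0.3440, 0.0000] → [-0.2567, -0.3666, 0.6606, -0.8192, 0.5736, 0.0000]
J3: z=[-0.8192, 0.5736, 0.0000] o=[-0.6357, -0.5592, -0.6445] → [0.1130, 0.1613, 0.2579, -0.8192, 0.5736, 0.0000]
J4: z=[-0.2333, -0.3332, -0.9135] o=[-0.9187, -0.9633, -0.4249] → [0.3406, 0.0953, -0.1218, -0.2333, -0.3332, -0.9135]
J5: z=[-0.9451, 0.2987, 0.1324] o=[-0.8295, -0.6146, -0.5749] → [0.0359, 0.0939, 0.0446, -0.9451, 0.2987, 0.1324]
V = J·q̇ = [-0.6908, 0.7078, 0.1129, 0.7275, -0.3553, -1.3624]

-0.6908 0.7078 0.1129 0.7275 -0.3553 -1.3624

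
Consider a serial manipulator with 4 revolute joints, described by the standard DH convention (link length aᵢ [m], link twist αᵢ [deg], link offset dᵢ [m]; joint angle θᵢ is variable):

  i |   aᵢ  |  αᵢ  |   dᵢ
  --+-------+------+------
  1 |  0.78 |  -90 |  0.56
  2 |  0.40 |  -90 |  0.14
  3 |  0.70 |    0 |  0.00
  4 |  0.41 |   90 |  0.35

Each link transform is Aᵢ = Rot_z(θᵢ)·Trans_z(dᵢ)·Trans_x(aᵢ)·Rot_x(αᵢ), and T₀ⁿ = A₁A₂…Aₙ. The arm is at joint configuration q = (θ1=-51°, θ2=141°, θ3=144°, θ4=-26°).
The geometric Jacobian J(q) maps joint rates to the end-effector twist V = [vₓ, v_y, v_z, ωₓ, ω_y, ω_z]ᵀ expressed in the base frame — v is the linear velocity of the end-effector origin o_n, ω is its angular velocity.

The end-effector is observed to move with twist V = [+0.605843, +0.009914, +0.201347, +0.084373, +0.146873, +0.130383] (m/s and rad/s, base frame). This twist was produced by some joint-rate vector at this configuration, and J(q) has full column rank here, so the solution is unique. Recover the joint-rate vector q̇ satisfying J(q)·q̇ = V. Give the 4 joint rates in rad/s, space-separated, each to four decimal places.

o_n = [0.0354, -1.0503, 1.0578]
J₁: ẑ×o_n = [1.0503, 0.0354, -0.0000], ω = ẑ
J2: z=[0.7771, 0.6293, 0.0000] o=[0.4909, -0.6062, 0.5600] → [0.3133, -0.3869, -0.0586, 0.7771, 0.6293, 0.0000]
J3: z=[-0.3960, 0.4891, 0.7771] o=[0.4040, -0.2765, 0.3083] → [0.9680, 0.0104, 0.4868, -0.3960, 0.4891, 0.7771]
J4: z=[-0.3960, 0.4891, 0.7771] o=[0.3613, -0.8774, 0.6647] → [0.3266, -0.0975, 0.2278, -0.3960, 0.4891, 0.7771]
q̇ = J⁺·V = [0.0550, 0.1580, 0.7280, -0.6310]

0.0550 0.1580 0.7280 -0.6310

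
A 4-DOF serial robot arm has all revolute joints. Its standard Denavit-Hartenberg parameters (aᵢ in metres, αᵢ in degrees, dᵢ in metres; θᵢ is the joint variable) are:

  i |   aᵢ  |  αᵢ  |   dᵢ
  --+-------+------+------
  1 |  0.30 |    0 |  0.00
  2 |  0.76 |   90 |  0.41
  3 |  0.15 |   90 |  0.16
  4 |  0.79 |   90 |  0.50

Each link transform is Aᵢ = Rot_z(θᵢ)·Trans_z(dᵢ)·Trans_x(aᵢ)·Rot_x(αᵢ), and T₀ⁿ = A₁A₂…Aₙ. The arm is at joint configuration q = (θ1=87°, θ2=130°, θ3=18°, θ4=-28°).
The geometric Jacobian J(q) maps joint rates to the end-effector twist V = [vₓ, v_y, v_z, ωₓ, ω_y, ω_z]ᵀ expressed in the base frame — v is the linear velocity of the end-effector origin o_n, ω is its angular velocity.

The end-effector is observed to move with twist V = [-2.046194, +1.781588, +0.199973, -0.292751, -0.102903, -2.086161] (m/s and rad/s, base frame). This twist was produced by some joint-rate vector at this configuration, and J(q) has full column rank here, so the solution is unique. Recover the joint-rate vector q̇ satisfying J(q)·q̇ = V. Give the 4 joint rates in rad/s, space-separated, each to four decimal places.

-0.1900 -0.9860 0.0940 0.9570

o_n = [-1.2315, -0.9043, 0.1964]
J₁: ẑ×o_n = [0.9043, -1.2315, 0.0000], ω = ẑ
J2: z=[0.0000, 0.0000, 1.0000] o=[0.0157, 0.2996, 0.0000] → [1.2039, -1.2472, 0.0000, 0.0000, 0.0000, 1.0000]
J3: z=[-0.6018, 0.7986, 0.0000] o=[-0.5913, -0.1578, 0.4100] → [-0.1706, -0.1286, 0.9606, -0.6018, 0.7986, 0.0000]
J4: z=[-0.2468, -0.1860, -0.9511] o=[-0.8015, -0.1159, 0.4564] → [-0.7015, 0.3448, 0.1146, -0.2468, -0.1860, -0.9511]
q̇ = J⁺·V = [-0.1900, -0.9860, 0.0940, 0.9570]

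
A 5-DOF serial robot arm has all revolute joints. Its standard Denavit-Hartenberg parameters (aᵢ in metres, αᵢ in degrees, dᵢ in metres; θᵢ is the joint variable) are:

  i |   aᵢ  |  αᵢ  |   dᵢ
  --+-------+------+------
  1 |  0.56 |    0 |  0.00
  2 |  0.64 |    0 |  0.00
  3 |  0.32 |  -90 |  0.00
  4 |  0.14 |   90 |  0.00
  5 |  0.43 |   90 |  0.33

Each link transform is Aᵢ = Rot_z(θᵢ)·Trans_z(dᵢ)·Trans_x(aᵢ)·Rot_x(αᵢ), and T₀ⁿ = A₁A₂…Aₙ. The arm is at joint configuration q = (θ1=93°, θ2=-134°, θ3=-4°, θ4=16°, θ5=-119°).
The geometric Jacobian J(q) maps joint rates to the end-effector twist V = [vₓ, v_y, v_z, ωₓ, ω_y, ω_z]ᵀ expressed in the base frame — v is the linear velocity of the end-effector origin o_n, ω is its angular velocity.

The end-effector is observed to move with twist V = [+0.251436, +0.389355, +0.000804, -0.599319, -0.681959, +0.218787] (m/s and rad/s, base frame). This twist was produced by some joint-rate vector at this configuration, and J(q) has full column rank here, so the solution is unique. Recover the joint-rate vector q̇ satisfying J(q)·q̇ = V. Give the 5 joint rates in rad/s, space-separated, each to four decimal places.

o_n = [0.4318, -0.3706, 0.3361]
J₁: ẑ×o_n = [0.3706, 0.4318, -0.0000], ω = ẑ
J2: z=[0.0000, 0.0000, 1.0000] o=[-0.0293, 0.5592, 0.0000] → [0.9299, 0.4611, -0.0000, 0.0000, 0.0000, 1.0000]
J3: z=[0.0000, 0.0000, 1.0000] o=[0.4537, 0.1394, 0.0000] → [0.5100, -0.0219, 0.0000, 0.0000, 0.0000, 1.0000]
J4: z=[0.7071, 0.7071, 0.0000] o=[0.6800, -0.0869, 0.0000] → [0.2377, -0.2377, -0.0251, 0.7071, 0.7071, 0.0000]
J5: z=[0.1949, -0.1949, 0.9613] o=[0.7751, -0.1821, -0.0386] → [0.1082, -0.4030, -0.1037, 0.1949, -0.1949, 0.9613]
q̇ = J⁺·V = [-0.3940, 0.9080, -0.4990, -0.9060, 0.2120]

-0.3940 0.9080 -0.4990 -0.9060 0.2120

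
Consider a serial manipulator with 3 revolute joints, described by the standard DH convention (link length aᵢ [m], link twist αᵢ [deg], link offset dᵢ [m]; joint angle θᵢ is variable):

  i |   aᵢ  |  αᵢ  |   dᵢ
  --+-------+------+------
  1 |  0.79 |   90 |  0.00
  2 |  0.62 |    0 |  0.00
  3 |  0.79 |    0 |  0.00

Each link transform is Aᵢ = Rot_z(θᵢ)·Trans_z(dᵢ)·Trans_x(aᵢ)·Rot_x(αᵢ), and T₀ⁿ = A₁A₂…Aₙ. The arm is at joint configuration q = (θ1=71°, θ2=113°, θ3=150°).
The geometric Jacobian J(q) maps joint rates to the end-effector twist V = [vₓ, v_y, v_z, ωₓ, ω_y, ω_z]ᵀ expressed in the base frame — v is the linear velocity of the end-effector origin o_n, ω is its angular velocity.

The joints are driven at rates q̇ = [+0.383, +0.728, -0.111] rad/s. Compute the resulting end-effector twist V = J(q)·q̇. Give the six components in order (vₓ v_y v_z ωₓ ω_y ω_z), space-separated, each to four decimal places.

o_n = [0.1470, 0.4269, -0.2134]
J₁: ẑ×o_n = [-0.4269, 0.1470, 0.0000], ω = ẑ
J2: z=[0.9455, -0.3256, 0.0000] o=[0.2572, 0.7470, 0.0000] → [0.0695, 0.2018, -0.3385, 0.9455, -0.3256, 0.0000]
J3: z=[0.9455, -0.3256, 0.0000] o=[0.1783, 0.5179, 0.5707] → [0.2553, 0.7414, -0.0963, 0.9455, -0.3256, 0.0000]
V = J·q̇ = [-0.1413, 0.1209, -0.2358, 0.5834, -0.2009, 0.3830]

-0.1413 0.1209 -0.2358 0.5834 -0.2009 0.3830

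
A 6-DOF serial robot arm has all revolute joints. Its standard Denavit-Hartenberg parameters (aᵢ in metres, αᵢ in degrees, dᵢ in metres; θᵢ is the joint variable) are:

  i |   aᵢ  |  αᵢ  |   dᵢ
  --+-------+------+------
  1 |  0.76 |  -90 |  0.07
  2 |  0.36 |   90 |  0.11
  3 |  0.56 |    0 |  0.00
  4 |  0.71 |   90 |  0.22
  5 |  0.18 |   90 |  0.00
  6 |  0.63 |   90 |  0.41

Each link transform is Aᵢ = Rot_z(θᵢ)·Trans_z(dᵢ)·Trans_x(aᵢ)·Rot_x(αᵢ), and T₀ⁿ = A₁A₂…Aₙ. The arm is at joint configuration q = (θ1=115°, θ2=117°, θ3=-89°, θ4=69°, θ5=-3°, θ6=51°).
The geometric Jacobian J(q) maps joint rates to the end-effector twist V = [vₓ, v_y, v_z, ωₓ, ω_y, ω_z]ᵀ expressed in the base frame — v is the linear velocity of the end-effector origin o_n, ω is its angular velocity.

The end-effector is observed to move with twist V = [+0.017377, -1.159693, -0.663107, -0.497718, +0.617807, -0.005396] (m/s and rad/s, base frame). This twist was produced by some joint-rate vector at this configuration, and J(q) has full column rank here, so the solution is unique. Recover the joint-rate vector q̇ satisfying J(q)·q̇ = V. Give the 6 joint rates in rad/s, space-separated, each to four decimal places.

o_n = [1.2449, 0.5067, -1.0691]
J₁: ẑ×o_n = [-0.5067, 1.2449, 0.0000], ω = ẑ
J2: z=[-0.9063, -0.4226, 0.0000] o=[-0.3212, 0.6888, 0.0700] → [0.4814, -1.0323, 0.8269, -0.9063, -0.4226, 0.0000]
J3: z=[-0.3766, 0.8075, -0.4540] o=[-0.3518, 0.4942, -0.2508] → [-0.6551, -1.0330, -1.2941, -0.3766, 0.8075, -0.4540]
J4: z=[-0.3766, 0.8075, -0.4540] o=[0.1575, 0.7268, -0.2595] → [-0.7537, -0.7985, -0.7952, -0.3766, 0.8075, -0.4540]
J5: z=[0.7860, 0.5379, 0.3047] o=[0.4228, 0.7326, -0.9538] → [0.0068, 0.3411, -0.6197, 0.7860, 0.5379, 0.3047]
J6: z=[0.3504, -0.7937, 0.4972] o=[0.5144, 0.6814, -1.1000] → [0.0623, 0.3523, 0.5186, 0.3504, -0.7937, 0.4972]
q̇ = J⁺·V = [0.1320, 0.8490, 0.8020, -0.2790, 0.6970, -0.2260]

0.1320 0.8490 0.8020 -0.2790 0.6970 -0.2260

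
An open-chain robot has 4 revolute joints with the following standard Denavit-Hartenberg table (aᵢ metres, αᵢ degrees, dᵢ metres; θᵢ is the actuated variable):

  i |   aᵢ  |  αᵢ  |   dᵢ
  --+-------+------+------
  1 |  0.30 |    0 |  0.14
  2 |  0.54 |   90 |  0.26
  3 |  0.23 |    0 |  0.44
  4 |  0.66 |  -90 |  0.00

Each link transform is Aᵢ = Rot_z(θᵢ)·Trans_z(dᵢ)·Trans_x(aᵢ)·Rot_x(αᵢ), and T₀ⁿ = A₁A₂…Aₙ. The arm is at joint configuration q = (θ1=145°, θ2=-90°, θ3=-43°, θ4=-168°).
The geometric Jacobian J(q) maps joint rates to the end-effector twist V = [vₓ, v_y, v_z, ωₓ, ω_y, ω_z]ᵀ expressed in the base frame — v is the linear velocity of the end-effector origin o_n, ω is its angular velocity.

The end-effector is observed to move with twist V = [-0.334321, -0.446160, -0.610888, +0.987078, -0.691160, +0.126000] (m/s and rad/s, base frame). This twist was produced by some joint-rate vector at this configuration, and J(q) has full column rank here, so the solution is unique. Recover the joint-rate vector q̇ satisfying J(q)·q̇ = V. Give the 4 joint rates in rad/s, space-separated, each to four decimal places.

o_n = [0.1964, 0.0364, 0.5831]
J₁: ẑ×o_n = [-0.0364, 0.1964, 0.0000], ω = ẑ
J2: z=[0.0000, 0.0000, 1.0000] o=[-0.2457, 0.1721, 0.1400] → [0.1357, 0.4422, -0.0000, 0.0000, 0.0000, 1.0000]
J3: z=[0.8192, -0.5736, 0.0000] o=[0.0640, 0.6144, 0.4000] → [-0.1050, -0.1500, -0.3975, 0.8192, -0.5736, 0.0000]
J4: z=[0.8192, -0.5736, 0.0000] o=[0.5209, 0.4998, 0.2431] → [-0.1950, -0.2785, -0.5657, 0.8192, -0.5736, 0.0000]
q̇ = J⁺·V = [0.8970, -0.7710, 0.4210, 0.7840]

0.8970 -0.7710 0.4210 0.7840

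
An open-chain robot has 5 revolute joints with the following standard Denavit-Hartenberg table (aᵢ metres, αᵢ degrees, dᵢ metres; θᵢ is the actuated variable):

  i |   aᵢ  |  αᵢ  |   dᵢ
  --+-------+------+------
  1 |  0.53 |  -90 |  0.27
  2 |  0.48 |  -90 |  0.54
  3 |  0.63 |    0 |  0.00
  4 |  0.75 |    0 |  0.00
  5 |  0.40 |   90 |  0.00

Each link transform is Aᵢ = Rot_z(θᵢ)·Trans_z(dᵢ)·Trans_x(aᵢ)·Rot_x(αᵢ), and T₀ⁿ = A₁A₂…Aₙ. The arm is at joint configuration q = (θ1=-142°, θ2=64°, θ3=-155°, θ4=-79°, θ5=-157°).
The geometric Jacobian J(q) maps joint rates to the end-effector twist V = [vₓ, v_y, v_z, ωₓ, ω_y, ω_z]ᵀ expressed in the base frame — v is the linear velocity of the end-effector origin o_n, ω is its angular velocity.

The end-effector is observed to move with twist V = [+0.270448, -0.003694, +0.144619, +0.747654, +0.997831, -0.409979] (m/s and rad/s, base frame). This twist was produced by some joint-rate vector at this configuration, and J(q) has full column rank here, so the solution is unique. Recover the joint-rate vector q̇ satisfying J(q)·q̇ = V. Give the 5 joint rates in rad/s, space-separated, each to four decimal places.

0.1770 -0.3260 0.2750 0.6150 0.4490

o_n = [-0.1027, -0.5948, 0.4398]
J₁: ẑ×o_n = [0.5948, -0.1027, 0.0000], ω = ẑ
J2: z=[0.6157, -0.7880, 0.0000] o=[-0.4176, -0.3263, 0.2700] → [-0.1338, -0.1046, 0.0828, 0.6157, -0.7880, 0.0000]
J3: z=[0.7083, 0.5534, -0.4384] o=[-0.2510, -0.8814, -0.1614] → [0.4583, -0.4908, 0.1209, 0.7083, 0.5534, -0.4384]
J4: z=[0.7083, 0.5534, -0.4384] o=[0.1102, -0.9371, 0.3518] → [0.1988, 0.0310, 0.3602, 0.7083, 0.5534, -0.4384]
J5: z=[0.7083, 0.5534, -0.4384] o=[-0.1111, -0.3400, 0.7480] → [-0.2823, 0.2146, -0.1852, 0.7083, 0.5534, -0.4384]
q̇ = J⁺·V = [0.1770, -0.3260, 0.2750, 0.6150, 0.4490]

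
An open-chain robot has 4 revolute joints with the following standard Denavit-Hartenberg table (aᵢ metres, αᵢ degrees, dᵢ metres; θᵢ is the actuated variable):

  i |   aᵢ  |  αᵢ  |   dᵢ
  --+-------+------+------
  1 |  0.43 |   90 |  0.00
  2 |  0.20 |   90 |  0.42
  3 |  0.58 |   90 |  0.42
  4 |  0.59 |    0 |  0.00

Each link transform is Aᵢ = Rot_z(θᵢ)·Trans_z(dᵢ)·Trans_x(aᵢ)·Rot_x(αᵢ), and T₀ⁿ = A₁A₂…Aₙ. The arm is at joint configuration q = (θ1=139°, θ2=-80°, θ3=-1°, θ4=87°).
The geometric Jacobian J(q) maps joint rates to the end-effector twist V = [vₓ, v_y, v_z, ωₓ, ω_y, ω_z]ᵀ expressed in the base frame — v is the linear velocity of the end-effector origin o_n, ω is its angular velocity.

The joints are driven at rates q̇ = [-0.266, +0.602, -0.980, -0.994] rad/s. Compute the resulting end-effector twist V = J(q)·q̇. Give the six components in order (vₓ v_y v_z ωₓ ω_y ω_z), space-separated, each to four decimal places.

-0.9316 -0.1459 -1.0746 0.3163 1.8395 -0.1129

o_n = [0.5878, 0.0314, -0.9737]
J₁: ẑ×o_n = [-0.0314, 0.5878, 0.0000], ω = ẑ
J2: z=[0.6561, 0.7547, 0.0000] o=[-0.3245, 0.2821, 0.0000] → [-0.7349, 0.6388, -0.8531, 0.6561, 0.7547, 0.0000]
J3: z=[0.7432, -0.6461, -0.1736] o=[-0.0752, 0.6219, -0.1970] → [0.3993, 0.4622, -0.0105, 0.7432, -0.6461, -0.1736]
J4: z=[-0.6537, -0.7566, 0.0172] o=[0.1543, 0.4089, -0.8410] → [0.1069, -0.0793, 0.5748, -0.6537, -0.7566, 0.0172]
V = J·q̇ = [-0.9316, -0.1459, -1.0746, 0.3163, 1.8395, -0.1129]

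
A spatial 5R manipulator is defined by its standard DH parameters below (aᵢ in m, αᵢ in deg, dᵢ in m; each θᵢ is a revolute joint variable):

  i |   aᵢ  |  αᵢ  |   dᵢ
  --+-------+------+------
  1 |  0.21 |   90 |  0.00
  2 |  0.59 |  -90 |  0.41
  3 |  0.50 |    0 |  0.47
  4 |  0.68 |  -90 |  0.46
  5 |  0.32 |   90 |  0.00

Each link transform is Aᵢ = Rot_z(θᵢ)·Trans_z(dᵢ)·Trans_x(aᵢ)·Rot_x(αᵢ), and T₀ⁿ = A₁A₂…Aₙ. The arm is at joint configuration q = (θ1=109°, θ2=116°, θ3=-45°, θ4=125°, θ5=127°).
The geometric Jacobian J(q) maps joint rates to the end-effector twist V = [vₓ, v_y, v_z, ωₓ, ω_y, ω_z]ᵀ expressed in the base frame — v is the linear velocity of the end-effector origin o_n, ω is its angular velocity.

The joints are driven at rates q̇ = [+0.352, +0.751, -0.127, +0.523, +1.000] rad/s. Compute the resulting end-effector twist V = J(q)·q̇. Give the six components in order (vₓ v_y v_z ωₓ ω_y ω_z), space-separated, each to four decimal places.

0.6683 -0.2171 -1.1293 0.5212 0.2596 -0.7067

o_n = [0.5438, -0.7085, 0.6285]
J₁: ẑ×o_n = [0.7085, 0.5438, -0.0000], ω = ẑ
J2: z=[0.9455, 0.3256, 0.0000] o=[-0.0684, 0.1986, 0.0000] → [0.2046, -0.5942, -1.0569, 0.9455, 0.3256, 0.0000]
J3: z=[0.2926, -0.8498, -0.4384] o=[0.4035, 0.0875, 0.5303] → [-0.4324, -0.0902, -0.1137, 0.2926, -0.8498, -0.4384]
J4: z=[0.2926, -0.8498, -0.4384] o=[0.9258, -0.3434, 0.6420] → [-0.1485, 0.1714, -0.4314, 0.2926, -0.8498, -0.4384]
J5: z=[-0.3047, 0.3517, -0.8851] o=[0.4441, -1.0012, 0.5465] → [0.2880, -0.0633, -0.1243, -0.3047, 0.3517, -0.8851]
V = J·q̇ = [0.6683, -0.2171, -1.1293, 0.5212, 0.2596, -0.7067]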